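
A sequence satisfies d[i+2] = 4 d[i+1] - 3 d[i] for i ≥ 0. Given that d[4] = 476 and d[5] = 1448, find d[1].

8

Rearranging, d[i-2] = (d[i] - 4 d[i-1]) / -3.
d[3] = (1448 - 4·476) / -3 = -456/-3 = 152
d[2] = (476 - 4·152) / -3 = -132/-3 = 44
d[1] = (152 - 4·44) / -3 = -24/-3 = 8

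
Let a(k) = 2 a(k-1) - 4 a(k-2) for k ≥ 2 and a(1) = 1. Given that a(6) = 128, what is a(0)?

2

Let a(0) = w.
a(2) = 2 - 4w
a(3) = -8w
a(4) = -8
a(5) = -16 + 32w
a(6) = 64w
So 64w = 128, giving w = 2.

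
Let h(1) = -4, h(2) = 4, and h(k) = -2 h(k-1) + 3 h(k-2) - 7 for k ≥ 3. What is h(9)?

h(3) = -2*4 + 3*(-4) - 7 = -27
h(4) = -2*(-27) + 3*4 - 7 = 59
h(5) = -2*59 + 3*(-27) - 7 = -206
h(6) = -2*(-206) + 3*59 - 7 = 582
h(7) = -2*582 + 3*(-206) - 7 = -1789
h(8) = -2*(-1789) + 3*582 - 7 = 5317
h(9) = -2*5317 + 3*(-1789) - 7 = -16008

-16008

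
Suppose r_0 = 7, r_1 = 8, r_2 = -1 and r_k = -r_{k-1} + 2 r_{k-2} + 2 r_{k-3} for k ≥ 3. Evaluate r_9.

r_3 = -(-1) + 2·8 + 2·7 = 31
r_4 = -31 + 2·(-1) + 2·8 = -17
r_5 = -(-17) + 2·31 + 2·(-1) = 77
r_6 = -77 + 2·(-17) + 2·31 = -49
r_7 = -(-49) + 2·77 + 2·(-17) = 169
r_8 = -169 + 2·(-49) + 2·77 = -113
r_9 = -(-113) + 2·169 + 2·(-49) = 353

353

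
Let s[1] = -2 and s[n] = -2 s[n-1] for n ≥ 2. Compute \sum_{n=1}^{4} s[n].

10

s[2] = -2(-2) = 4
s[3] = -2(4) = -8
s[4] = -2(-8) = 16
Sum = (-2) + 4 + (-8) + 16 = 10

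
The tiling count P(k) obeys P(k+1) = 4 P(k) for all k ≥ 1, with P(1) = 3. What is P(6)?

P(2) = 4(3) = 12
P(3) = 4(12) = 48
P(4) = 4(48) = 192
P(5) = 4(192) = 768
P(6) = 4(768) = 3072

3072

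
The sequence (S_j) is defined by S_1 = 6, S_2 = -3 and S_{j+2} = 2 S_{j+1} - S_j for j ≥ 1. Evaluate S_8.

-57

S_3 = 2(-3) - 6 = -12
S_4 = 2(-12) - (-3) = -21
S_5 = 2(-21) - (-12) = -30
S_6 = 2(-30) - (-21) = -39
S_7 = 2(-39) - (-30) = -48
S_8 = 2(-48) - (-39) = -57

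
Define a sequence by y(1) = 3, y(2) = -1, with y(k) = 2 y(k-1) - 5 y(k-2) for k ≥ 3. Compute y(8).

-469

y(3) = 2*(-1) - 5*3 = -17
y(4) = 2*(-17) - 5*(-1) = -29
y(5) = 2*(-29) - 5*(-17) = 27
y(6) = 2*27 - 5*(-29) = 199
y(7) = 2*199 - 5*27 = 263
y(8) = 2*263 - 5*199 = -469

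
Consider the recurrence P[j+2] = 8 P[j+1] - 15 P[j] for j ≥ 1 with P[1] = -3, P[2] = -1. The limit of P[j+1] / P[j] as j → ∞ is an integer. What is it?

5

The characteristic equation is r^2 - 8r + 15 = 0, which factors as (r - 5)(r - 3) = 0.
So the roots are 5 and 3. Since |5| > |3| and the coefficient of 5^j is non-zero, the ratio tends to 5.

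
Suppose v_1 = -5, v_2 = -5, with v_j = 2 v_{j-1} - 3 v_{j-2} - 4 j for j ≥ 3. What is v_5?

v_3 = 2·(-5) - 3·(-5) - 12 = -7
v_4 = 2·(-7) - 3·(-5) - 16 = -15
v_5 = 2·(-15) - 3·(-7) - 20 = -29

-29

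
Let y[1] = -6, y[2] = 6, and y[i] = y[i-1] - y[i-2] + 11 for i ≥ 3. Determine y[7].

y[3] = 6 - (-6) + 11 = 23
y[4] = 23 - 6 + 11 = 28
y[5] = 28 - 23 + 11 = 16
y[6] = 16 - 28 + 11 = -1
y[7] = (-1) - 16 + 11 = -6

-6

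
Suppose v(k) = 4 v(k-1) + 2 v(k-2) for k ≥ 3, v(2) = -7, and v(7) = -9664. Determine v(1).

2

Let v(1) = y.
v(3) = -28 + 2y
v(4) = -126 + 8y
v(5) = -560 + 36y
v(6) = -2492 + 160y
v(7) = -11088 + 712y
So -11088 + 712y = -9664, giving y = 2.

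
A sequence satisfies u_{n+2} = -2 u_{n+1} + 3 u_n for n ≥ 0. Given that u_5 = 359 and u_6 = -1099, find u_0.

Rearranging, u_{n-2} = (u_n + 2 u_{n-1}) / 3.
u_4 = (-1099 + 2·359) / 3 = -381/3 = -127
u_3 = (359 + 2·(-127)) / 3 = 105/3 = 35
u_2 = (-127 + 2·35) / 3 = -57/3 = -19
u_1 = (35 + 2·(-19)) / 3 = -3/3 = -1
u_0 = (-19 + 2·(-1)) / 3 = -21/3 = -7

-7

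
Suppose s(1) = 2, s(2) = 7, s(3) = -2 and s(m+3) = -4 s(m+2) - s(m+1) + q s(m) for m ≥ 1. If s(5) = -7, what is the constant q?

5

s(4) = 1 + 2q
s(5) = -2 - q
So -2 - q = -7, giving q = 5.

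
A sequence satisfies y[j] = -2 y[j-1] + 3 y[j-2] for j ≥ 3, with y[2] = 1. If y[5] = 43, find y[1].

3

Let y[1] = z.
y[3] = -2 + 3z
y[4] = 7 - 6z
y[5] = -20 + 21z
So -20 + 21z = 43, giving z = 3.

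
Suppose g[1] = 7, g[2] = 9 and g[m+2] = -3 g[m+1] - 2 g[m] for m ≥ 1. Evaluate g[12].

g[3] = -3*9 - 2*7 = -41
g[4] = -3*(-41) - 2*9 = 105
g[5] = -3*105 - 2*(-41) = -233
g[6] = -3*(-233) - 2*105 = 489
g[7] = -3*489 - 2*(-233) = -1001
g[8] = -3*(-1001) - 2*489 = 2025
g[9] = -3*2025 - 2*(-1001) = -4073
g[10] = -3*(-4073) - 2*2025 = 8169
g[11] = -3*8169 - 2*(-4073) = -16361
g[12] = -3*(-16361) - 2*8169 = 32745

32745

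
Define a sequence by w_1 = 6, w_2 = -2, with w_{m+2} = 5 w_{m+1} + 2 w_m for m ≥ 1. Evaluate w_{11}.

814642

w_3 = 5(-2) + 2(6) = 2
w_4 = 5(2) + 2(-2) = 6
w_5 = 5(6) + 2(2) = 34
w_6 = 5(34) + 2(6) = 182
w_7 = 5(182) + 2(34) = 978
w_8 = 5(978) + 2(182) = 5254
w_9 = 5(5254) + 2(978) = 28226
w_{10} = 5(28226) + 2(5254) = 151638
w_{11} = 5(151638) + 2(28226) = 814642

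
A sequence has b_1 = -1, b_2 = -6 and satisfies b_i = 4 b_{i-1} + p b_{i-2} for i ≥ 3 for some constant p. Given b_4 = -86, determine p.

-1

b_3 = -24 - p
b_4 = -96 - 10p
So -96 - 10p = -86, giving p = -1.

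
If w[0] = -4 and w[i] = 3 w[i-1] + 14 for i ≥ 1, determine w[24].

The fixed point is 14/(1 - 3) = -7, so w[i] + 7 = 3(w[i-1] + 7).
Hence w[i] = 3·3^i - 7.
w[24] = 3·3^{24} - 7 = 3·282429536481 - 7 = 847288609436.

847288609436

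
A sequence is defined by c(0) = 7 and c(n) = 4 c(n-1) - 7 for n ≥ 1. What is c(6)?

c(1) = 4*7 - 7 = 21
c(2) = 4*21 - 7 = 77
c(3) = 4*77 - 7 = 301
c(4) = 4*301 - 7 = 1197
c(5) = 4*1197 - 7 = 4781
c(6) = 4*4781 - 7 = 19117

19117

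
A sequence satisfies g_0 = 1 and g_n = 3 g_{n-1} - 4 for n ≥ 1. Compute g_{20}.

-3486784399

The fixed point is -4/(1 - 3) = 2, so g_n - 2 = 3(g_{n-1} - 2).
Hence g_n = -1·3^n + 2.
g_{20} = -1·3^{20} + 2 = -1·3486784401 + 2 = -3486784399.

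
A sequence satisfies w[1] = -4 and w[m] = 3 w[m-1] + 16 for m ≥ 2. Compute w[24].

376572715300

The fixed point is 16/(1 - 3) = -8, so w[m] + 8 = 3(w[m-1] + 8).
Hence w[m] = 4·3^{m-1} - 8.
w[24] = 4·3^{23} - 8 = 4·94143178827 - 8 = 376572715300.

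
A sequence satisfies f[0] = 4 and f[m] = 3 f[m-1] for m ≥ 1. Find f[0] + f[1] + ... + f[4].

f[1] = 3·4 = 12
f[2] = 3·12 = 36
f[3] = 3·36 = 108
f[4] = 3·108 = 324
Sum = 4 + 12 + 36 + 108 + 324 = 484

484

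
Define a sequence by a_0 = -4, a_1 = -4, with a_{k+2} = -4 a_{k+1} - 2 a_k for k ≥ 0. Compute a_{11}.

a_2 = -4*(-4) - 2*(-4) = 24
a_3 = -4*24 - 2*(-4) = -88
a_4 = -4*(-88) - 2*24 = 304
a_5 = -4*304 - 2*(-88) = -1040
a_6 = -4*(-1040) - 2*304 = 3552
a_7 = -4*3552 - 2*(-1040) = -12128
a_8 = -4*(-12128) - 2*3552 = 41408
a_9 = -4*41408 - 2*(-12128) = -141376
a_{10} = -4*(-141376) - 2*41408 = 482688
a_{11} = -4*482688 - 2*(-141376) = -1648000

-1648000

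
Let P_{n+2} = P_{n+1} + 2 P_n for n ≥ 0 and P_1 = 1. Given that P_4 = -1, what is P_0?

-1

Let P_0 = y.
P_2 = 1 + 2y
P_3 = 3 + 2y
P_4 = 5 + 6y
So 5 + 6y = -1, giving y = -1.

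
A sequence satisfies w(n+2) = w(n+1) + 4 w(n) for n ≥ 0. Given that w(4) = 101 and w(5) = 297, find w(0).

Rearranging, w(n-2) = (w(n) - w(n-1)) / 4.
w(3) = (297 - 101) / 4 = 196/4 = 49
w(2) = (101 - 49) / 4 = 52/4 = 13
w(1) = (49 - 13) / 4 = 36/4 = 9
w(0) = (13 - 9) / 4 = 4/4 = 1

1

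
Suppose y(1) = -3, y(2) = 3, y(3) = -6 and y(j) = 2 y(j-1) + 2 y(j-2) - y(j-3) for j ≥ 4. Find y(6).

-42

y(4) = 2·(-6) + 2·3 - (-3) = -3
y(5) = 2·(-3) + 2·(-6) - 3 = -21
y(6) = 2·(-21) + 2·(-3) - (-6) = -42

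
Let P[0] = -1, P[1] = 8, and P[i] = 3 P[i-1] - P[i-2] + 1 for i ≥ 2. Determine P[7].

P[2] = 3·8 - (-1) + 1 = 26
P[3] = 3·26 - 8 + 1 = 71
P[4] = 3·71 - 26 + 1 = 188
P[5] = 3·188 - 71 + 1 = 494
P[6] = 3·494 - 188 + 1 = 1295
P[7] = 3·1295 - 494 + 1 = 3392

3392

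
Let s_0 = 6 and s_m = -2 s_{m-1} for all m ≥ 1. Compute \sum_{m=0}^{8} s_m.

1026

s_1 = -2(6) = -12
s_2 = -2(-12) = 24
s_3 = -2(24) = -48
s_4 = -2(-48) = 96
s_5 = -2(96) = -192
s_6 = -2(-192) = 384
s_7 = -2(384) = -768
s_8 = -2(-768) = 1536
Sum = 6 + (-12) + 24 + (-48) + 96 + (-192) + 384 + (-768) + 1536 = 1026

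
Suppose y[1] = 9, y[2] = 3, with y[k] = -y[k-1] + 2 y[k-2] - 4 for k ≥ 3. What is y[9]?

y[3] = -3 + 2(9) - 4 = 11
y[4] = -11 + 2(3) - 4 = -9
y[5] = -(-9) + 2(11) - 4 = 27
y[6] = -27 + 2(-9) - 4 = -49
y[7] = -(-49) + 2(27) - 4 = 99
y[8] = -99 + 2(-49) - 4 = -201
y[9] = -(-201) + 2(99) - 4 = 395

395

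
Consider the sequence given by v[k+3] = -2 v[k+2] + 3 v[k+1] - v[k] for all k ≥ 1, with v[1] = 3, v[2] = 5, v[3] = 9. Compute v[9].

2819

v[4] = -2*9 + 3*5 - 3 = -6
v[5] = -2*(-6) + 3*9 - 5 = 34
v[6] = -2*34 + 3*(-6) - 9 = -95
v[7] = -2*(-95) + 3*34 - (-6) = 298
v[8] = -2*298 + 3*(-95) - 34 = -915
v[9] = -2*(-915) + 3*298 - (-95) = 2819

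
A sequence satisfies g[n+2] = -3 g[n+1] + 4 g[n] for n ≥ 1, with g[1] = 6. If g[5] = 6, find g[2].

6

Let g[2] = w.
g[3] = 24 - 3w
g[4] = -72 + 13w
g[5] = 312 - 51w
So 312 - 51w = 6, giving w = 6.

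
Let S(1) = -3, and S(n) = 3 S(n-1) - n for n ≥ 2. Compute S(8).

S(2) = 3(-3) - 2 = -11
S(3) = 3(-11) - 3 = -36
S(4) = 3(-36) - 4 = -112
S(5) = 3(-112) - 5 = -341
S(6) = 3(-341) - 6 = -1029
S(7) = 3(-1029) - 7 = -3094
S(8) = 3(-3094) - 8 = -9290

-9290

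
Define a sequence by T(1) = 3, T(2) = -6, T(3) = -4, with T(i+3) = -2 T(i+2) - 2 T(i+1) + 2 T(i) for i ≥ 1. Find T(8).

-336

T(4) = -2(-4) - 2(-6) + 2(3) = 26
T(5) = -2(26) - 2(-4) + 2(-6) = -56
T(6) = -2(-56) - 2(26) + 2(-4) = 52
T(7) = -2(52) - 2(-56) + 2(26) = 60
T(8) = -2(60) - 2(52) + 2(-56) = -336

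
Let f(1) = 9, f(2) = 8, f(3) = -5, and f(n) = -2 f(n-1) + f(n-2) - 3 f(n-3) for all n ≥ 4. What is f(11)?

f(4) = -2(-5) + 8 - 3(9) = -9
f(5) = -2(-9) + (-5) - 3(8) = -11
f(6) = -2(-11) + (-9) - 3(-5) = 28
f(7) = -2(28) + (-11) - 3(-9) = -40
f(8) = -2(-40) + 28 - 3(-11) = 141
f(9) = -2(141) + (-40) - 3(28) = -406
f(10) = -2(-406) + 141 - 3(-40) = 1073
f(11) = -2(1073) + (-406) - 3(141) = -2975

-2975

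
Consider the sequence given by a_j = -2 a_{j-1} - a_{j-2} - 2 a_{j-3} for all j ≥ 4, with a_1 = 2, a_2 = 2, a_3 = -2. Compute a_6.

a_4 = -2·(-2) - 2 - 2·2 = -2
a_5 = -2·(-2) - (-2) - 2·2 = 2
a_6 = -2·2 - (-2) - 2·(-2) = 2

2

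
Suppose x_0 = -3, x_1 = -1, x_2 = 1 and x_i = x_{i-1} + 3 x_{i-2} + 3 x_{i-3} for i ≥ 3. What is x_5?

-41

x_3 = 1 + 3*(-1) + 3*(-3) = -11
x_4 = (-11) + 3*1 + 3*(-1) = -11
x_5 = (-11) + 3*(-11) + 3*1 = -41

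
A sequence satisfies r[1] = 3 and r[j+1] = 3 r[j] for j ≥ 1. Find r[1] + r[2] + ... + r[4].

120

r[2] = 3*3 = 9
r[3] = 3*9 = 27
r[4] = 3*27 = 81
Sum = 3 + 9 + 27 + 81 = 120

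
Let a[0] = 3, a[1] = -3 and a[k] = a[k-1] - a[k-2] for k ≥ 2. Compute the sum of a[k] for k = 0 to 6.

3

a[2] = (-3) - 3 = -6
a[3] = (-6) - (-3) = -3
a[4] = (-3) - (-6) = 3
a[5] = 3 - (-3) = 6
a[6] = 6 - 3 = 3
Sum = 3 + (-3) + (-6) + (-3) + 3 + 6 + 3 = 3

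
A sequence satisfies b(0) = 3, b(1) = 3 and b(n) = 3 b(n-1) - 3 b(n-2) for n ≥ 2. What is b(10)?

729

b(2) = 3*3 - 3*3 = 0
b(3) = 3*0 - 3*3 = -9
b(4) = 3*(-9) - 3*0 = -27
b(5) = 3*(-27) - 3*(-9) = -54
b(6) = 3*(-54) - 3*(-27) = -81
b(7) = 3*(-81) - 3*(-54) = -81
b(8) = 3*(-81) - 3*(-81) = 0
b(9) = 3*0 - 3*(-81) = 243
b(10) = 3*243 - 3*0 = 729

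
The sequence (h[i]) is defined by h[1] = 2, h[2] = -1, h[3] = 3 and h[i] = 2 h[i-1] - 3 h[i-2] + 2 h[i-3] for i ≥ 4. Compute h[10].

77

h[4] = 2(3) - 3(-1) + 2(2) = 13
h[5] = 2(13) - 3(3) + 2(-1) = 15
h[6] = 2(15) - 3(13) + 2(3) = -3
h[7] = 2(-3) - 3(15) + 2(13) = -25
h[8] = 2(-25) - 3(-3) + 2(15) = -11
h[9] = 2(-11) - 3(-25) + 2(-3) = 47
h[10] = 2(47) - 3(-11) + 2(-25) = 77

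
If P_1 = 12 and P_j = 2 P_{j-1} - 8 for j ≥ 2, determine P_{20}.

The fixed point is -8/(1 - 2) = 8, so P_j - 8 = 2(P_{j-1} - 8).
Hence P_j = 4·2^{j-1} + 8.
P_{20} = 4·2^{19} + 8 = 4·524288 + 8 = 2097160.

2097160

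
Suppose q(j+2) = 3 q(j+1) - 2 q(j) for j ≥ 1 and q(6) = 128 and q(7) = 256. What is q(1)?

Rearranging, q(j-2) = (q(j) - 3 q(j-1)) / -2.
q(5) = (256 - 3*128) / -2 = -128/-2 = 64
q(4) = (128 - 3*64) / -2 = -64/-2 = 32
q(3) = (64 - 3*32) / -2 = -32/-2 = 16
q(2) = (32 - 3*16) / -2 = -16/-2 = 8
q(1) = (16 - 3*8) / -2 = -8/-2 = 4

4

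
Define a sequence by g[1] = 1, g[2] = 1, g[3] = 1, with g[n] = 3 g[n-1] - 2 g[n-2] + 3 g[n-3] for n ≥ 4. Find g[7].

88

g[4] = 3*1 - 2*1 + 3*1 = 4
g[5] = 3*4 - 2*1 + 3*1 = 13
g[6] = 3*13 - 2*4 + 3*1 = 34
g[7] = 3*34 - 2*13 + 3*4 = 88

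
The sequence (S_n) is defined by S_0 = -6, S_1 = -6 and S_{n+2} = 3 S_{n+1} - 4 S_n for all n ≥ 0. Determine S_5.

S_2 = 3·(-6) - 4·(-6) = 6
S_3 = 3·6 - 4·(-6) = 42
S_4 = 3·42 - 4·6 = 102
S_5 = 3·102 - 4·42 = 138

138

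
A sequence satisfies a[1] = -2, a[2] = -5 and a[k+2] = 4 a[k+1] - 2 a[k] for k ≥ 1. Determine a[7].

-2144

a[3] = 4·(-5) - 2·(-2) = -16
a[4] = 4·(-16) - 2·(-5) = -54
a[5] = 4·(-54) - 2·(-16) = -184
a[6] = 4·(-184) - 2·(-54) = -628
a[7] = 4·(-628) - 2·(-184) = -2144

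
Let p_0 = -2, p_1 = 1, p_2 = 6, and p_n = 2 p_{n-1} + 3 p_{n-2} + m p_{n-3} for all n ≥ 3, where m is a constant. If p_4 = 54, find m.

-2

p_3 = 15 - 2m
p_4 = 48 - 3m
So 48 - 3m = 54, giving m = -2.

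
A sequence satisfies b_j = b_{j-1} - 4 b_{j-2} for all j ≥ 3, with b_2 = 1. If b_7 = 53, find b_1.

-1

Let b_1 = v.
b_3 = 1 - 4v
b_4 = -3 - 4v
b_5 = -7 + 12v
b_6 = 5 + 28v
b_7 = 33 - 20v
So 33 - 20v = 53, giving v = -1.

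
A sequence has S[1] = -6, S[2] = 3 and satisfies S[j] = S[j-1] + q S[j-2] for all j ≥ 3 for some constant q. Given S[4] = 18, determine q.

S[3] = 3 - 6q
S[4] = 3 - 3q
So 3 - 3q = 18, giving q = -5.

-5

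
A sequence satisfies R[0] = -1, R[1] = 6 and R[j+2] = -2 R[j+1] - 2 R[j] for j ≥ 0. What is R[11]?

R[2] = -2·6 - 2·(-1) = -10
R[3] = -2·(-10) - 2·6 = 8
R[4] = -2·8 - 2·(-10) = 4
R[5] = -2·4 - 2·8 = -24
R[6] = -2·(-24) - 2·4 = 40
R[7] = -2·40 - 2·(-24) = -32
R[8] = -2·(-32) - 2·40 = -16
R[9] = -2·(-16) - 2·(-32) = 96
R[10] = -2·96 - 2·(-16) = -160
R[11] = -2·(-160) - 2·96 = 128

128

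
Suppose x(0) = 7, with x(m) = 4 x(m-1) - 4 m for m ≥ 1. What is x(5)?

5356

x(1) = 4(7) - 4 = 24
x(2) = 4(24) - 8 = 88
x(3) = 4(88) - 12 = 340
x(4) = 4(340) - 16 = 1344
x(5) = 4(1344) - 20 = 5356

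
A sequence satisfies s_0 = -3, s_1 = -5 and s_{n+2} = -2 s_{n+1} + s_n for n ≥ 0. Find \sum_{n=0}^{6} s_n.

179

s_2 = -2·(-5) + (-3) = 7
s_3 = -2·7 + (-5) = -19
s_4 = -2·(-19) + 7 = 45
s_5 = -2·45 + (-19) = -109
s_6 = -2·(-109) + 45 = 263
Sum = (-3) + (-5) + 7 + (-19) + 45 + (-109) + 263 = 179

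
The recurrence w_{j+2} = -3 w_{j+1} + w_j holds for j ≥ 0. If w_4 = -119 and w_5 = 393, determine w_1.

Rearranging, w_{j-2} = w_j + 3 w_{j-1}.
w_3 = 393 + 3·(-119) = 36
w_2 = -119 + 3·36 = -11
w_1 = 36 + 3·(-11) = 3

3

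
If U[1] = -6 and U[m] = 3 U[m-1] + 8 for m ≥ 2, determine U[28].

The fixed point is 8/(1 - 3) = -4, so U[m] + 4 = 3(U[m-1] + 4).
Hence U[m] = -2·3^{m-1} - 4.
U[28] = -2·3^{27} - 4 = -2·7625597484987 - 4 = -15251194969978.

-15251194969978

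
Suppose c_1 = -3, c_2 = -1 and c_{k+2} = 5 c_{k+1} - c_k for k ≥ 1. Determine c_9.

-22658

c_3 = 5(-1) - (-3) = -2
c_4 = 5(-2) - (-1) = -9
c_5 = 5(-9) - (-2) = -43
c_6 = 5(-43) - (-9) = -206
c_7 = 5(-206) - (-43) = -987
c_8 = 5(-987) - (-206) = -4729
c_9 = 5(-4729) - (-987) = -22658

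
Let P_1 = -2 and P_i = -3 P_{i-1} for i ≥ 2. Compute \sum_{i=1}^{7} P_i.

P_2 = -3*(-2) = 6
P_3 = -3*6 = -18
P_4 = -3*(-18) = 54
P_5 = -3*54 = -162
P_6 = -3*(-162) = 486
P_7 = -3*486 = -1458
Sum = (-2) + 6 + (-18) + 54 + (-162) + 486 + (-1458) = -1094

-1094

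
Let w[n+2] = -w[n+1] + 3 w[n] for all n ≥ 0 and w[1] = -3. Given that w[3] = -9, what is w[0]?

-1

Let w[0] = x.
w[2] = 3 + 3x
w[3] = -12 - 3x
So -12 - 3x = -9, giving x = -1.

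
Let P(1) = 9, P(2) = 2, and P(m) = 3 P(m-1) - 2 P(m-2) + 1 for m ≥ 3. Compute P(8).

P(3) = 3(2) - 2(9) + 1 = -11
P(4) = 3(-11) - 2(2) + 1 = -36
P(5) = 3(-36) - 2(-11) + 1 = -85
P(6) = 3(-85) - 2(-36) + 1 = -182
P(7) = 3(-182) - 2(-85) + 1 = -375
P(8) = 3(-375) - 2(-182) + 1 = -760

-760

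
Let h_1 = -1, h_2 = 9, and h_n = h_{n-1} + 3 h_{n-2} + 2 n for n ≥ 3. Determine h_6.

h_3 = 9 + 3·(-1) + 6 = 12
h_4 = 12 + 3·9 + 8 = 47
h_5 = 47 + 3·12 + 10 = 93
h_6 = 93 + 3·47 + 12 = 246

246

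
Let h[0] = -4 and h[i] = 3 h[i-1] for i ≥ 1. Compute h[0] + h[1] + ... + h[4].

h[1] = 3*(-4) = -12
h[2] = 3*(-12) = -36
h[3] = 3*(-36) = -108
h[4] = 3*(-108) = -324
Sum = (-4) + (-12) + (-36) + (-108) + (-324) = -484

-484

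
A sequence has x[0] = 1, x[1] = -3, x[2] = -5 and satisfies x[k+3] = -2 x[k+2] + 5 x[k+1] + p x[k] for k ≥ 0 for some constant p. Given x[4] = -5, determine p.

-2

x[3] = -5 + p
x[4] = -15 - 5p
So -15 - 5p = -5, giving p = -2.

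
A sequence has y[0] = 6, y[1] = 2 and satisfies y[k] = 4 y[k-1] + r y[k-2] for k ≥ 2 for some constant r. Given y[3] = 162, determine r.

5

y[2] = 8 + 6r
y[3] = 32 + 26r
So 32 + 26r = 162, giving r = 5.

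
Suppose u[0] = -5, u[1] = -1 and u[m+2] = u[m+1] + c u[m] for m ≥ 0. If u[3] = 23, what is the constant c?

u[2] = -1 - 5c
u[3] = -1 - 6c
So -1 - 6c = 23, giving c = -4.

-4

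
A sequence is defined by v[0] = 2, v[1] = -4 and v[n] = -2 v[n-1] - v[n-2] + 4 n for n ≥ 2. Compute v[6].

v[2] = -2*(-4) - 2 + 8 = 14
v[3] = -2*14 - (-4) + 12 = -12
v[4] = -2*(-12) - 14 + 16 = 26
v[5] = -2*26 - (-12) + 20 = -20
v[6] = -2*(-20) - 26 + 24 = 38

38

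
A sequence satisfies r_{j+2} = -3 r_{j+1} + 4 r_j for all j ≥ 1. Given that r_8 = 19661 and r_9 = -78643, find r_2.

Rearranging, r_{j-2} = (r_j + 3 r_{j-1}) / 4.
r_7 = (-78643 + 3·19661) / 4 = -19660/4 = -4915
r_6 = (19661 + 3·(-4915)) / 4 = 4916/4 = 1229
r_5 = (-4915 + 3·1229) / 4 = -1228/4 = -307
r_4 = (1229 + 3·(-307)) / 4 = 308/4 = 77
r_3 = (-307 + 3·77) / 4 = -76/4 = -19
r_2 = (77 + 3·(-19)) / 4 = 20/4 = 5

5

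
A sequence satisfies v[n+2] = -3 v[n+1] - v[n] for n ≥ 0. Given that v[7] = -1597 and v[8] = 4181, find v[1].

Rearranging, v[n-2] = -(v[n] + 3 v[n-1]).
v[6] = -(4181 + 3(-1597)) = 610
v[5] = -(-1597 + 3(610)) = -233
v[4] = -(610 + 3(-233)) = 89
v[3] = -(-233 + 3(89)) = -34
v[2] = -(89 + 3(-34)) = 13
v[1] = -(-34 + 3(13)) = -5

-5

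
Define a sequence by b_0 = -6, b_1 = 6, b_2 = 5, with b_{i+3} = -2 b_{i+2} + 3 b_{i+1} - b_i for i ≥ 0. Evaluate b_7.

686

b_3 = -2·5 + 3·6 - (-6) = 14
b_4 = -2·14 + 3·5 - 6 = -19
b_5 = -2·(-19) + 3·14 - 5 = 75
b_6 = -2·75 + 3·(-19) - 14 = -221
b_7 = -2·(-221) + 3·75 - (-19) = 686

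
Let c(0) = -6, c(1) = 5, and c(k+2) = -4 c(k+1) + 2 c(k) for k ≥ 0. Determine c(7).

54248

c(2) = -4(5) + 2(-6) = -32
c(3) = -4(-32) + 2(5) = 138
c(4) = -4(138) + 2(-32) = -616
c(5) = -4(-616) + 2(138) = 2740
c(6) = -4(2740) + 2(-616) = -12192
c(7) = -4(-12192) + 2(2740) = 54248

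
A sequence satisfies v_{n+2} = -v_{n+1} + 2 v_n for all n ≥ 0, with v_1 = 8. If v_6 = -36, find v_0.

Let v_0 = x.
v_2 = -8 + 2x
v_3 = 24 - 2x
v_4 = -40 + 6x
v_5 = 88 - 10x
v_6 = -168 + 22x
So -168 + 22x = -36, giving x = 6.

6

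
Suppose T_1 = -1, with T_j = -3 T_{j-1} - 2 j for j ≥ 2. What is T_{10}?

2455

T_2 = -3*(-1) - 4 = -1
T_3 = -3*(-1) - 6 = -3
T_4 = -3*(-3) - 8 = 1
T_5 = -3*1 - 10 = -13
T_6 = -3*(-13) - 12 = 27
T_7 = -3*27 - 14 = -95
T_8 = -3*(-95) - 16 = 269
T_9 = -3*269 - 18 = -825
T_{10} = -3*(-825) - 20 = 2455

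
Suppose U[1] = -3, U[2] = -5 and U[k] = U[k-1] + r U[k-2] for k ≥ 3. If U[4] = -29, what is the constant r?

3

U[3] = -5 - 3r
U[4] = -5 - 8r
So -5 - 8r = -29, giving r = 3.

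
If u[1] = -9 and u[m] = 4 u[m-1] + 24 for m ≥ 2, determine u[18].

The fixed point is 24/(1 - 4) = -8, so u[m] + 8 = 4(u[m-1] + 8).
Hence u[m] = -1·4^{m-1} - 8.
u[18] = -1·4^{17} - 8 = -1·17179869184 - 8 = -17179869192.

-17179869192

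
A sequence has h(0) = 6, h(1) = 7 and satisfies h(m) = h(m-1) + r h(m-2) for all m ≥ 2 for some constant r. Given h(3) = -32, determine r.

-3

h(2) = 7 + 6r
h(3) = 7 + 13r
So 7 + 13r = -32, giving r = -3.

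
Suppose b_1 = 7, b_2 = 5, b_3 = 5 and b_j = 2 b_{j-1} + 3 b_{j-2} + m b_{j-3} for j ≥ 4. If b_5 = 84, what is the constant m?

b_4 = 25 + 7m
b_5 = 65 + 19m
So 65 + 19m = 84, giving m = 1.

1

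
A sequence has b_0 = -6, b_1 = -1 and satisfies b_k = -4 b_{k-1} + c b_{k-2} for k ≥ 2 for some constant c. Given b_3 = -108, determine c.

b_2 = 4 - 6c
b_3 = -16 + 23c
So -16 + 23c = -108, giving c = -4.

-4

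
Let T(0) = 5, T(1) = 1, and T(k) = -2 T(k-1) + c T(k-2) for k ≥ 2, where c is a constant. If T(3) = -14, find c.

2

T(2) = -2 + 5c
T(3) = 4 - 9c
So 4 - 9c = -14, giving c = 2.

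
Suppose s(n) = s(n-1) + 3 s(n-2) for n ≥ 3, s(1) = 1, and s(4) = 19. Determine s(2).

Let s(2) = x.
s(3) = 3 + x
s(4) = 3 + 4x
So 3 + 4x = 19, giving x = 4.

4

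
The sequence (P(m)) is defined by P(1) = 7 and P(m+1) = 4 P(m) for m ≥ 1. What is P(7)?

P(2) = 4·7 = 28
P(3) = 4·28 = 112
P(4) = 4·112 = 448
P(5) = 4·448 = 1792
P(6) = 4·1792 = 7168
P(7) = 4·7168 = 28672

28672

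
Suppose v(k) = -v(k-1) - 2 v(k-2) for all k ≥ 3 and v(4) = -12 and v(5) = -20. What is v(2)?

Rearranging, v(k-2) = (v(k) + v(k-1)) / -2.
v(3) = (-20 + (-12)) / -2 = -32/-2 = 16
v(2) = (-12 + 16) / -2 = 4/-2 = -2

-2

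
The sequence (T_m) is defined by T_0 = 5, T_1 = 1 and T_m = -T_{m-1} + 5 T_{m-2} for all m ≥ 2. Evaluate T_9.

-17239

T_2 = -1 + 5(5) = 24
T_3 = -24 + 5(1) = -19
T_4 = -(-19) + 5(24) = 139
T_5 = -139 + 5(-19) = -234
T_6 = -(-234) + 5(139) = 929
T_7 = -929 + 5(-234) = -2099
T_8 = -(-2099) + 5(929) = 6744
T_9 = -6744 + 5(-2099) = -17239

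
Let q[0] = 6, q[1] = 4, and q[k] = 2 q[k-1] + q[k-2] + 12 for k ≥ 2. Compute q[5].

q[2] = 2*4 + 6 + 12 = 26
q[3] = 2*26 + 4 + 12 = 68
q[4] = 2*68 + 26 + 12 = 174
q[5] = 2*174 + 68 + 12 = 428

428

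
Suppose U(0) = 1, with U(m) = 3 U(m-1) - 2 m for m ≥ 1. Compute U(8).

-3271

U(1) = 3(1) - 2 = 1
U(2) = 3(1) - 4 = -1
U(3) = 3(-1) - 6 = -9
U(4) = 3(-9) - 8 = -35
U(5) = 3(-35) - 10 = -115
U(6) = 3(-115) - 12 = -357
U(7) = 3(-357) - 14 = -1085
U(8) = 3(-1085) - 16 = -3271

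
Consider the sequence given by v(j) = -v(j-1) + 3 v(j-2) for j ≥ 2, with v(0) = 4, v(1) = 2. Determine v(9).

v(2) = -2 + 3*4 = 10
v(3) = -10 + 3*2 = -4
v(4) = -(-4) + 3*10 = 34
v(5) = -34 + 3*(-4) = -46
v(6) = -(-46) + 3*34 = 148
v(7) = -148 + 3*(-46) = -286
v(8) = -(-286) + 3*148 = 730
v(9) = -730 + 3*(-286) = -1588

-1588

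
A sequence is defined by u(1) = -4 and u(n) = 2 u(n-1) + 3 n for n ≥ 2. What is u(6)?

u(2) = 2*(-4) + 6 = -2
u(3) = 2*(-2) + 9 = 5
u(4) = 2*5 + 12 = 22
u(5) = 2*22 + 15 = 59
u(6) = 2*59 + 18 = 136

136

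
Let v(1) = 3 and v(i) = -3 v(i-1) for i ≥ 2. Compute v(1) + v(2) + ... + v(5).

v(2) = -3*3 = -9
v(3) = -3*(-9) = 27
v(4) = -3*27 = -81
v(5) = -3*(-81) = 243
Sum = 3 + (-9) + 27 + (-81) + 243 = 183

183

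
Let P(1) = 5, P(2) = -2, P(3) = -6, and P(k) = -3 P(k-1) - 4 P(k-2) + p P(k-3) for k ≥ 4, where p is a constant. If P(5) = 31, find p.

-5

P(4) = 26 + 5p
P(5) = -54 - 17p
So -54 - 17p = 31, giving p = -5.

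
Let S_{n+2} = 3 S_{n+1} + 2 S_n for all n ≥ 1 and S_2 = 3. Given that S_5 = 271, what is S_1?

7

Let S_1 = y.
S_3 = 9 + 2y
S_4 = 33 + 6y
S_5 = 117 + 22y
So 117 + 22y = 271, giving y = 7.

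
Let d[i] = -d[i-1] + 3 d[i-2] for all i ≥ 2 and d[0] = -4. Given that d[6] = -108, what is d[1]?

Let d[1] = y.
d[2] = -12 - y
d[3] = 12 + 4y
d[4] = -48 - 7y
d[5] = 84 + 19y
d[6] = -228 - 40y
So -228 - 40y = -108, giving y = -3.

-3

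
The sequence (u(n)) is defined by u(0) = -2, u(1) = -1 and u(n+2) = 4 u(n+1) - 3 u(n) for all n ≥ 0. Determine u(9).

9839

u(2) = 4·(-1) - 3·(-2) = 2
u(3) = 4·2 - 3·(-1) = 11
u(4) = 4·11 - 3·2 = 38
u(5) = 4·38 - 3·11 = 119
u(6) = 4·119 - 3·38 = 362
u(7) = 4·362 - 3·119 = 1091
u(8) = 4·1091 - 3·362 = 3278
u(9) = 4·3278 - 3·1091 = 9839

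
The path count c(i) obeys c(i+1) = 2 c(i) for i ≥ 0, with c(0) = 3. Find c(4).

48

c(1) = 2·3 = 6
c(2) = 2·6 = 12
c(3) = 2·12 = 24
c(4) = 2·24 = 48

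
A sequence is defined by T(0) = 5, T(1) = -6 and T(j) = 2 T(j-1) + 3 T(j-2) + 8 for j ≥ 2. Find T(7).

1632

T(2) = 2(-6) + 3(5) + 8 = 11
T(3) = 2(11) + 3(-6) + 8 = 12
T(4) = 2(12) + 3(11) + 8 = 65
T(5) = 2(65) + 3(12) + 8 = 174
T(6) = 2(174) + 3(65) + 8 = 551
T(7) = 2(551) + 3(174) + 8 = 1632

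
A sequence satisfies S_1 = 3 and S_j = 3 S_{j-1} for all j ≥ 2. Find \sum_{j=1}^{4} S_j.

S_2 = 3(3) = 9
S_3 = 3(9) = 27
S_4 = 3(27) = 81
Sum = 3 + 9 + 27 + 81 = 120

120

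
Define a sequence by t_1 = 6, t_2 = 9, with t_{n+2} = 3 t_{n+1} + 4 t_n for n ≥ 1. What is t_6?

t_3 = 3(9) + 4(6) = 51
t_4 = 3(51) + 4(9) = 189
t_5 = 3(189) + 4(51) = 771
t_6 = 3(771) + 4(189) = 3069

3069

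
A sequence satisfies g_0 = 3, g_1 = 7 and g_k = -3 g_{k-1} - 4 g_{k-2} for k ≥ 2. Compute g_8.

g_2 = -3(7) - 4(3) = -33
g_3 = -3(-33) - 4(7) = 71
g_4 = -3(71) - 4(-33) = -81
g_5 = -3(-81) - 4(71) = -41
g_6 = -3(-41) - 4(-81) = 447
g_7 = -3(447) - 4(-41) = -1177
g_8 = -3(-1177) - 4(447) = 1743

1743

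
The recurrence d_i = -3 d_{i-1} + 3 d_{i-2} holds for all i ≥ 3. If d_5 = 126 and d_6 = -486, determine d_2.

-6

Rearranging, d_{i-2} = (d_i + 3 d_{i-1}) / 3.
d_4 = (-486 + 3(126)) / 3 = -108/3 = -36
d_3 = (126 + 3(-36)) / 3 = 18/3 = 6
d_2 = (-36 + 3(6)) / 3 = -18/3 = -6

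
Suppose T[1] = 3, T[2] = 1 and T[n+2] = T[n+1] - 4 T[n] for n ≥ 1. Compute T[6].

T[3] = 1 - 4*3 = -11
T[4] = (-11) - 4*1 = -15
T[5] = (-15) - 4*(-11) = 29
T[6] = 29 - 4*(-15) = 89

89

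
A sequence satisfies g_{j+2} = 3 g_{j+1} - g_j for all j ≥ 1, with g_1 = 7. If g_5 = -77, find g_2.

-1

Let g_2 = z.
g_3 = -7 + 3z
g_4 = -21 + 8z
g_5 = -56 + 21z
So -56 + 21z = -77, giving z = -1.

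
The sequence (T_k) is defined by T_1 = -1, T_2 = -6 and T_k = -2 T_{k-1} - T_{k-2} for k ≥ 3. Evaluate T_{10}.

T_3 = -2*(-6) - (-1) = 13
T_4 = -2*13 - (-6) = -20
T_5 = -2*(-20) - 13 = 27
T_6 = -2*27 - (-20) = -34
T_7 = -2*(-34) - 27 = 41
T_8 = -2*41 - (-34) = -48
T_9 = -2*(-48) - 41 = 55
T_{10} = -2*55 - (-48) = -62

-62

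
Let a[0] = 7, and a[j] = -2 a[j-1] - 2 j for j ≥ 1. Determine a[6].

a[1] = -2(7) - 2 = -16
a[2] = -2(-16) - 4 = 28
a[3] = -2(28) - 6 = -62
a[4] = -2(-62) - 8 = 116
a[5] = -2(116) - 10 = -242
a[6] = -2(-242) - 12 = 472

472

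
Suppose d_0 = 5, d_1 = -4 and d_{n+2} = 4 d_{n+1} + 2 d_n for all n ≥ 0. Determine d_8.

d_2 = 4(-4) + 2(5) = -6
d_3 = 4(-6) + 2(-4) = -32
d_4 = 4(-32) + 2(-6) = -140
d_5 = 4(-140) + 2(-32) = -624
d_6 = 4(-624) + 2(-140) = -2776
d_7 = 4(-2776) + 2(-624) = -12352
d_8 = 4(-12352) + 2(-2776) = -54960

-54960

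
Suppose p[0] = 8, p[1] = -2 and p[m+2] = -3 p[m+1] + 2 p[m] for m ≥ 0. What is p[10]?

p[2] = -3·(-2) + 2·8 = 22
p[3] = -3·22 + 2·(-2) = -70
p[4] = -3·(-70) + 2·22 = 254
p[5] = -3·254 + 2·(-70) = -902
p[6] = -3·(-902) + 2·254 = 3214
p[7] = -3·3214 + 2·(-902) = -11446
p[8] = -3·(-11446) + 2·3214 = 40766
p[9] = -3·40766 + 2·(-11446) = -145190
p[10] = -3·(-145190) + 2·40766 = 517102

517102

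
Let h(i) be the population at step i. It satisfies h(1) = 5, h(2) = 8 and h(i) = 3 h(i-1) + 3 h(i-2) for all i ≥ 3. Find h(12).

6069411

h(3) = 3(8) + 3(5) = 39
h(4) = 3(39) + 3(8) = 141
h(5) = 3(141) + 3(39) = 540
h(6) = 3(540) + 3(141) = 2043
h(7) = 3(2043) + 3(540) = 7749
h(8) = 3(7749) + 3(2043) = 29376
h(9) = 3(29376) + 3(7749) = 111375
h(10) = 3(111375) + 3(29376) = 422253
h(11) = 3(422253) + 3(111375) = 1600884
h(12) = 3(1600884) + 3(422253) = 6069411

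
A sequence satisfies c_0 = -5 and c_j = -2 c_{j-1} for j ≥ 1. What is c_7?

640

c_1 = -2·(-5) = 10
c_2 = -2·10 = -20
c_3 = -2·(-20) = 40
c_4 = -2·40 = -80
c_5 = -2·(-80) = 160
c_6 = -2·160 = -320
c_7 = -2·(-320) = 640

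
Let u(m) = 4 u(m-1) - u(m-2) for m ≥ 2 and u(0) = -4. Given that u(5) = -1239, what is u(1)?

Let u(1) = w.
u(2) = 4 + 4w
u(3) = 16 + 15w
u(4) = 60 + 56w
u(5) = 224 + 209w
So 224 + 209w = -1239, giving w = -7.

-7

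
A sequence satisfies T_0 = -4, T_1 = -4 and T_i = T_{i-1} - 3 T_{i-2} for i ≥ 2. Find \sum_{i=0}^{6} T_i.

T_2 = (-4) - 3·(-4) = 8
T_3 = 8 - 3·(-4) = 20
T_4 = 20 - 3·8 = -4
T_5 = (-4) - 3·20 = -64
T_6 = (-64) - 3·(-4) = -52
Sum = (-4) + (-4) + 8 + 20 + (-4) + (-64) + (-52) = -100

-100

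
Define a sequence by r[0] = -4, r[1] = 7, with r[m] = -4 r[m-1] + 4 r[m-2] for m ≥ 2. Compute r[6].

r[2] = -4·7 + 4·(-4) = -44
r[3] = -4·(-44) + 4·7 = 204
r[4] = -4·204 + 4·(-44) = -992
r[5] = -4·(-992) + 4·204 = 4784
r[6] = -4·4784 + 4·(-992) = -23104

-23104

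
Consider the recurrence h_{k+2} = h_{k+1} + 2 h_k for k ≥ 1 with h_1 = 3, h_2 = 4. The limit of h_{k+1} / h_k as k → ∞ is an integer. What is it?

2

The characteristic equation is r^2 - r - 2 = 0, which factors as (r - 2)(r + 1) = 0.
So the roots are 2 and -1. Since |2| > |-1| and the coefficient of 2^k is non-zero, the ratio tends to 2.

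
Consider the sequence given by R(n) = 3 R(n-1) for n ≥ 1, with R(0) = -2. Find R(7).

-4374

R(1) = 3·(-2) = -6
R(2) = 3·(-6) = -18
R(3) = 3·(-18) = -54
R(4) = 3·(-54) = -162
R(5) = 3·(-162) = -486
R(6) = 3·(-486) = -1458
R(7) = 3·(-1458) = -4374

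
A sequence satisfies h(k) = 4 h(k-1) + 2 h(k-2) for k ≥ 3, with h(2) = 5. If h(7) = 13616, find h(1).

Let h(1) = w.
h(3) = 20 + 2w
h(4) = 90 + 8w
h(5) = 400 + 36w
h(6) = 1780 + 160w
h(7) = 7920 + 712w
So 7920 + 712w = 13616, giving w = 8.

8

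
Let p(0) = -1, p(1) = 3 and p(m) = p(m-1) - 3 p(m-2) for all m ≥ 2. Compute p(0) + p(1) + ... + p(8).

44

p(2) = 3 - 3*(-1) = 6
p(3) = 6 - 3*3 = -3
p(4) = (-3) - 3*6 = -21
p(5) = (-21) - 3*(-3) = -12
p(6) = (-12) - 3*(-21) = 51
p(7) = 51 - 3*(-12) = 87
p(8) = 87 - 3*51 = -66
Sum = (-1) + 3 + 6 + (-3) + (-21) + (-12) + 51 + 87 + (-66) = 44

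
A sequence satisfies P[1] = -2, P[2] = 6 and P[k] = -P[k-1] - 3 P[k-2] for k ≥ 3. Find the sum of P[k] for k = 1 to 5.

P[3] = -6 - 3*(-2) = 0
P[4] = -0 - 3*6 = -18
P[5] = -(-18) - 3*0 = 18
Sum = (-2) + 6 + 0 + (-18) + 18 = 4

4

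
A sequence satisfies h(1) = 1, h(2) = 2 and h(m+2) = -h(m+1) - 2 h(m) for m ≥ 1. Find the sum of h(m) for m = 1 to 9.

7

h(3) = -2 - 2(1) = -4
h(4) = -(-4) - 2(2) = 0
h(5) = -0 - 2(-4) = 8
h(6) = -8 - 2(0) = -8
h(7) = -(-8) - 2(8) = -8
h(8) = -(-8) - 2(-8) = 24
h(9) = -24 - 2(-8) = -8
Sum = 1 + 2 + (-4) + 0 + 8 + (-8) + (-8) + 24 + (-8) = 7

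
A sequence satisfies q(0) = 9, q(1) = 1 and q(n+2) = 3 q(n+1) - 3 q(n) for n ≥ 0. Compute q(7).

q(2) = 3·1 - 3·9 = -24
q(3) = 3·(-24) - 3·1 = -75
q(4) = 3·(-75) - 3·(-24) = -153
q(5) = 3·(-153) - 3·(-75) = -234
q(6) = 3·(-234) - 3·(-153) = -243
q(7) = 3·(-243) - 3·(-234) = -27

-27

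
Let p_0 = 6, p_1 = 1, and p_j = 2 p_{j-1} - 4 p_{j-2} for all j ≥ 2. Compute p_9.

p_2 = 2·1 - 4·6 = -22
p_3 = 2·(-22) - 4·1 = -48
p_4 = 2·(-48) - 4·(-22) = -8
p_5 = 2·(-8) - 4·(-48) = 176
p_6 = 2·176 - 4·(-8) = 384
p_7 = 2·384 - 4·176 = 64
p_8 = 2·64 - 4·384 = -1408
p_9 = 2·(-1408) - 4·64 = -3072

-3072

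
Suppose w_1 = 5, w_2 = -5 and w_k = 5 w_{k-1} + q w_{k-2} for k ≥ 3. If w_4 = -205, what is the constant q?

-4

w_3 = -25 + 5q
w_4 = -125 + 20q
So -125 + 20q = -205, giving q = -4.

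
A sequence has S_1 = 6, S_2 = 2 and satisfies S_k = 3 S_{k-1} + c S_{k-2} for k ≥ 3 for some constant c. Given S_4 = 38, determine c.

1

S_3 = 6 + 6c
S_4 = 18 + 20c
So 18 + 20c = 38, giving c = 1.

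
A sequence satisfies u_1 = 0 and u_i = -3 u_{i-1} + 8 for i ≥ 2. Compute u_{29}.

-45753584909920

The fixed point is 8/(1 + 3) = 2, so u_i - 2 = -3(u_{i-1} - 2).
Hence u_i = -2·(-3)^{i-1} + 2.
u_{29} = -2·(-3)^{28} + 2 = -2·22876792454961 + 2 = -45753584909920.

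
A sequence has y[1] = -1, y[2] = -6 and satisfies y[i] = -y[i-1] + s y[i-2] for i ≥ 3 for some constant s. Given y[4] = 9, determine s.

-3

y[3] = 6 - s
y[4] = -6 - 5s
So -6 - 5s = 9, giving s = -3.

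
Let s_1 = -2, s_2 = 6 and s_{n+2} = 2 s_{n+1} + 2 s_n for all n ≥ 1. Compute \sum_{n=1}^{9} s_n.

s_3 = 2·6 + 2·(-2) = 8
s_4 = 2·8 + 2·6 = 28
s_5 = 2·28 + 2·8 = 72
s_6 = 2·72 + 2·28 = 200
s_7 = 2·200 + 2·72 = 544
s_8 = 2·544 + 2·200 = 1488
s_9 = 2·1488 + 2·544 = 4064
Sum = (-2) + 6 + 8 + 28 + 72 + 200 + 544 + 1488 + 4064 = 6408

6408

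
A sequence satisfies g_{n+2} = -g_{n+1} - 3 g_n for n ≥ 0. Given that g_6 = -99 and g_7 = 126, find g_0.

Rearranging, g_{n-2} = (g_n + g_{n-1}) / -3.
g_5 = (126 + (-99)) / -3 = 27/-3 = -9
g_4 = (-99 + (-9)) / -3 = -108/-3 = 36
g_3 = (-9 + 36) / -3 = 27/-3 = -9
g_2 = (36 + (-9)) / -3 = 27/-3 = -9
g_1 = (-9 + (-9)) / -3 = -18/-3 = 6
g_0 = (-9 + 6) / -3 = -3/-3 = 1

1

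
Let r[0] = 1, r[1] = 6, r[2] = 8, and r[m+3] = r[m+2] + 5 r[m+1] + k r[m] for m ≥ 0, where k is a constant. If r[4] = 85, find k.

1

r[3] = 38 + k
r[4] = 78 + 7k
So 78 + 7k = 85, giving k = 1.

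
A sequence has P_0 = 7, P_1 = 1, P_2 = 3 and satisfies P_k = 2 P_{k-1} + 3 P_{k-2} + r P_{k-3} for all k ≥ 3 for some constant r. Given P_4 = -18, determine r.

-3

P_3 = 9 + 7r
P_4 = 27 + 15r
So 27 + 15r = -18, giving r = -3.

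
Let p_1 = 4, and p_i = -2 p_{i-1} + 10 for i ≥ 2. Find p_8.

-82

p_2 = -2(4) + 10 = 2
p_3 = -2(2) + 10 = 6
p_4 = -2(6) + 10 = -2
p_5 = -2(-2) + 10 = 14
p_6 = -2(14) + 10 = -18
p_7 = -2(-18) + 10 = 46
p_8 = -2(46) + 10 = -82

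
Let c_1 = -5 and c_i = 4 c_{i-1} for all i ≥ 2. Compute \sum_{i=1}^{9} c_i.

c_2 = 4*(-5) = -20
c_3 = 4*(-20) = -80
c_4 = 4*(-80) = -320
c_5 = 4*(-320) = -1280
c_6 = 4*(-1280) = -5120
c_7 = 4*(-5120) = -20480
c_8 = 4*(-20480) = -81920
c_9 = 4*(-81920) = -327680
Sum = (-5) + (-20) + (-80) + (-320) + (-1280) + (-5120) + (-20480) + (-81920) + (-327680) = -436905

-436905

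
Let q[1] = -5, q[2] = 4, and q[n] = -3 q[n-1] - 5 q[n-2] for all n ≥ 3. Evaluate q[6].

q[3] = -3*4 - 5*(-5) = 13
q[4] = -3*13 - 5*4 = -59
q[5] = -3*(-59) - 5*13 = 112
q[6] = -3*112 - 5*(-59) = -41

-41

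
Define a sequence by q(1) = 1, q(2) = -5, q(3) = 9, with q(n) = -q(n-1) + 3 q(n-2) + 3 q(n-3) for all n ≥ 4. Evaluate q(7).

q(4) = -9 + 3*(-5) + 3*1 = -21
q(5) = -(-21) + 3*9 + 3*(-5) = 33
q(6) = -33 + 3*(-21) + 3*9 = -69
q(7) = -(-69) + 3*33 + 3*(-21) = 105

105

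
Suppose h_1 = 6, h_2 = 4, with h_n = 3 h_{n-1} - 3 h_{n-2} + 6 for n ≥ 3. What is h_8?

60

h_3 = 3*4 - 3*6 + 6 = 0
h_4 = 3*0 - 3*4 + 6 = -6
h_5 = 3*(-6) - 3*0 + 6 = -12
h_6 = 3*(-12) - 3*(-6) + 6 = -12
h_7 = 3*(-12) - 3*(-12) + 6 = 6
h_8 = 3*6 - 3*(-12) + 6 = 60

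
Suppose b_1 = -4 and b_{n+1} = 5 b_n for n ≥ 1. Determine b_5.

-2500

b_2 = 5*(-4) = -20
b_3 = 5*(-20) = -100
b_4 = 5*(-100) = -500
b_5 = 5*(-500) = -2500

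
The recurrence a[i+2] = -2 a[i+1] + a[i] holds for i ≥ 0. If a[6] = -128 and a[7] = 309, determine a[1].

Rearranging, a[i-2] = a[i] + 2 a[i-1].
a[5] = 309 + 2*(-128) = 53
a[4] = -128 + 2*53 = -22
a[3] = 53 + 2*(-22) = 9
a[2] = -22 + 2*9 = -4
a[1] = 9 + 2*(-4) = 1

1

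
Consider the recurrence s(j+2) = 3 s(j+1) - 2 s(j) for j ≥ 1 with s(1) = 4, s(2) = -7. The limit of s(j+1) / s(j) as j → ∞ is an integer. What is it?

2

The characteristic equation is r^2 - 3r + 2 = 0, which factors as (r - 2)(r - 1) = 0.
So the roots are 2 and 1. Since |2| > |1| and the coefficient of 2^j is non-zero, the ratio tends to 2.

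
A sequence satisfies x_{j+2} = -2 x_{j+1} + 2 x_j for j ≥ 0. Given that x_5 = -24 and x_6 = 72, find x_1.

Rearranging, x_{j-2} = (x_j + 2 x_{j-1}) / 2.
x_4 = (72 + 2·(-24)) / 2 = 24/2 = 12
x_3 = (-24 + 2·12) / 2 = 0/2 = 0
x_2 = (12 + 2·0) / 2 = 12/2 = 6
x_1 = (0 + 2·6) / 2 = 12/2 = 6

6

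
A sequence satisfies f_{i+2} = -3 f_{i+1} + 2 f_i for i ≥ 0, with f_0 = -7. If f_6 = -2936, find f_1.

Let f_1 = v.
f_2 = -14 - 3v
f_3 = 42 + 11v
f_4 = -154 - 39v
f_5 = 546 + 139v
f_6 = -1946 - 495v
So -1946 - 495v = -2936, giving v = 2.

2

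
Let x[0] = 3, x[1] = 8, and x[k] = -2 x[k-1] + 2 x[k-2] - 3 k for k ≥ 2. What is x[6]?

x[2] = -2*8 + 2*3 - 6 = -16
x[3] = -2*(-16) + 2*8 - 9 = 39
x[4] = -2*39 + 2*(-16) - 12 = -122
x[5] = -2*(-122) + 2*39 - 15 = 307
x[6] = -2*307 + 2*(-122) - 18 = -876

-876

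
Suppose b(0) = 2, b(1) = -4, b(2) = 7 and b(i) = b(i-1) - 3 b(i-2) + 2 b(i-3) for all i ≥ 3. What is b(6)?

b(3) = 7 - 3(-4) + 2(2) = 23
b(4) = 23 - 3(7) + 2(-4) = -6
b(5) = (-6) - 3(23) + 2(7) = -61
b(6) = (-61) - 3(-6) + 2(23) = 3

3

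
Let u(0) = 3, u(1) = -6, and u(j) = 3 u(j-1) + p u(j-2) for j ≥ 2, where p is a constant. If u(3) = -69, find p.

u(2) = -18 + 3p
u(3) = -54 + 3p
So -54 + 3p = -69, giving p = -5.

-5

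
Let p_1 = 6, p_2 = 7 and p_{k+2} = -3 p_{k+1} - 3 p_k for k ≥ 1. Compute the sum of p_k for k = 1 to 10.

-1766

p_3 = -3*7 - 3*6 = -39
p_4 = -3*(-39) - 3*7 = 96
p_5 = -3*96 - 3*(-39) = -171
p_6 = -3*(-171) - 3*96 = 225
p_7 = -3*225 - 3*(-171) = -162
p_8 = -3*(-162) - 3*225 = -189
p_9 = -3*(-189) - 3*(-162) = 1053
p_{10} = -3*1053 - 3*(-189) = -2592
Sum = 6 + 7 + (-39) + 96 + (-171) + 225 + (-162) + (-189) + 1053 + (-2592) = -1766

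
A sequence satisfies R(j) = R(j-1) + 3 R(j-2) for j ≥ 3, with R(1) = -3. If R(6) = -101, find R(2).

-2

Let R(2) = y.
R(3) = -9 + y
R(4) = -9 + 4y
R(5) = -36 + 7y
R(6) = -63 + 19y
So -63 + 19y = -101, giving y = -2.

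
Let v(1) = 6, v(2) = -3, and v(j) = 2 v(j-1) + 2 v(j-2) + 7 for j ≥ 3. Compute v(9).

v(3) = 2(-3) + 2(6) + 7 = 13
v(4) = 2(13) + 2(-3) + 7 = 27
v(5) = 2(27) + 2(13) + 7 = 87
v(6) = 2(87) + 2(27) + 7 = 235
v(7) = 2(235) + 2(87) + 7 = 651
v(8) = 2(651) + 2(235) + 7 = 1779
v(9) = 2(1779) + 2(651) + 7 = 4867

4867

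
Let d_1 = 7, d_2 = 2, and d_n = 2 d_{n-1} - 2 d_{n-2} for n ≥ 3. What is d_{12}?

-384

d_3 = 2*2 - 2*7 = -10
d_4 = 2*(-10) - 2*2 = -24
d_5 = 2*(-24) - 2*(-10) = -28
d_6 = 2*(-28) - 2*(-24) = -8
d_7 = 2*(-8) - 2*(-28) = 40
d_8 = 2*40 - 2*(-8) = 96
d_9 = 2*96 - 2*40 = 112
d_{10} = 2*112 - 2*96 = 32
d_{11} = 2*32 - 2*112 = -160
d_{12} = 2*(-160) - 2*32 = -384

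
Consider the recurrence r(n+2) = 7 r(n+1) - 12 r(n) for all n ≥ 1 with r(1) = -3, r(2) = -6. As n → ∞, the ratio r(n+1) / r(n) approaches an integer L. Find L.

4

The characteristic equation is r^2 - 7r + 12 = 0, which factors as (r - 4)(r - 3) = 0.
So the roots are 4 and 3. Since |4| > |3| and the coefficient of 4^n is non-zero, the ratio tends to 4.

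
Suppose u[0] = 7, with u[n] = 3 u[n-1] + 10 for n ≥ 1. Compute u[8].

u[1] = 3·7 + 10 = 31
u[2] = 3·31 + 10 = 103
u[3] = 3·103 + 10 = 319
u[4] = 3·319 + 10 = 967
u[5] = 3·967 + 10 = 2911
u[6] = 3·2911 + 10 = 8743
u[7] = 3·8743 + 10 = 26239
u[8] = 3·26239 + 10 = 78727

78727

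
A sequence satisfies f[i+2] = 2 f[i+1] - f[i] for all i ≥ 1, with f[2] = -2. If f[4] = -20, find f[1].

7

Let f[1] = v.
f[3] = -4 - v
f[4] = -6 - 2v
So -6 - 2v = -20, giving v = 7.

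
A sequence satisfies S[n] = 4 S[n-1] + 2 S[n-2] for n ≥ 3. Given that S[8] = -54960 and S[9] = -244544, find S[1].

-4

Rearranging, S[n-2] = (S[n] - 4 S[n-1]) / 2.
S[7] = (-244544 - 4(-54960)) / 2 = -24704/2 = -12352
S[6] = (-54960 - 4(-12352)) / 2 = -5552/2 = -2776
S[5] = (-12352 - 4(-2776)) / 2 = -1248/2 = -624
S[4] = (-2776 - 4(-624)) / 2 = -280/2 = -140
S[3] = (-624 - 4(-140)) / 2 = -64/2 = -32
S[2] = (-140 - 4(-32)) / 2 = -12/2 = -6
S[1] = (-32 - 4(-6)) / 2 = -8/2 = -4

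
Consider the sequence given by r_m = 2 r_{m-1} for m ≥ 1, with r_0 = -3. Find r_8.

r_1 = 2*(-3) = -6
r_2 = 2*(-6) = -12
r_3 = 2*(-12) = -24
r_4 = 2*(-24) = -48
r_5 = 2*(-48) = -96
r_6 = 2*(-96) = -192
r_7 = 2*(-192) = -384
r_8 = 2*(-384) = -768

-768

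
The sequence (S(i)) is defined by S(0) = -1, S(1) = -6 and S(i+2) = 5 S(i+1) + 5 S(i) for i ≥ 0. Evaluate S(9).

-8250625

S(2) = 5(-6) + 5(-1) = -35
S(3) = 5(-35) + 5(-6) = -205
S(4) = 5(-205) + 5(-35) = -1200
S(5) = 5(-1200) + 5(-205) = -7025
S(6) = 5(-7025) + 5(-1200) = -41125
S(7) = 5(-41125) + 5(-7025) = -240750
S(8) = 5(-240750) + 5(-41125) = -1409375
S(9) = 5(-1409375) + 5(-240750) = -8250625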